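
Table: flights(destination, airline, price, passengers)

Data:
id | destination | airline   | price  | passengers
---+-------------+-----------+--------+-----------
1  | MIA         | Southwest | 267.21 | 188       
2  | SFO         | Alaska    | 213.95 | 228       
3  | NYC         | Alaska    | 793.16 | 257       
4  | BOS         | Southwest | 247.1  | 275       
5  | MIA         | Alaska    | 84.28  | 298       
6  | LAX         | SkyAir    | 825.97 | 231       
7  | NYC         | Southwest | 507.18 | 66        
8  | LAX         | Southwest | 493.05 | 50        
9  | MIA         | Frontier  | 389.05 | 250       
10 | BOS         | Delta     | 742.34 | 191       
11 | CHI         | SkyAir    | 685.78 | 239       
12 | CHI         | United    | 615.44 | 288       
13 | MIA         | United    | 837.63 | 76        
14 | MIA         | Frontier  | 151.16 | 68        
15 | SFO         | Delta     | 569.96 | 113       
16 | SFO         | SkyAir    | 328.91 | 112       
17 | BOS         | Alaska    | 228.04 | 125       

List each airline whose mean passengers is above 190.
SELECT airline, AVG(passengers)
FROM flights
GROUP BY airline
HAVING AVG(passengers) > 190

Result:
  Alaska: avg=227.00
  SkyAir: avg=194.00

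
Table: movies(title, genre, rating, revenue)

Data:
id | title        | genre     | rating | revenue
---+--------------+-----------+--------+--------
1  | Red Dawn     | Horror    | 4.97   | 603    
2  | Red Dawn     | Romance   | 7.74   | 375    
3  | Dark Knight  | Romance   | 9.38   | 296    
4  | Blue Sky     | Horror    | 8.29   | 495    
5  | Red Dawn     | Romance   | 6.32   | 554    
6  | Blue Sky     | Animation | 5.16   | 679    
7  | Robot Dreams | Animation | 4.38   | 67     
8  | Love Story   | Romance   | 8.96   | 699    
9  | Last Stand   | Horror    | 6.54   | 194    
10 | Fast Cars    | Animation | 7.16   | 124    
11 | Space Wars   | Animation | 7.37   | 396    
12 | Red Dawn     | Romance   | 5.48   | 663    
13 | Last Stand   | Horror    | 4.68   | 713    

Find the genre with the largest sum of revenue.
SELECT genre, SUM(revenue) as val
FROM movies
GROUP BY genre
ORDER BY val DESC
LIMIT 1

Result: Romance with sum(revenue) = 2587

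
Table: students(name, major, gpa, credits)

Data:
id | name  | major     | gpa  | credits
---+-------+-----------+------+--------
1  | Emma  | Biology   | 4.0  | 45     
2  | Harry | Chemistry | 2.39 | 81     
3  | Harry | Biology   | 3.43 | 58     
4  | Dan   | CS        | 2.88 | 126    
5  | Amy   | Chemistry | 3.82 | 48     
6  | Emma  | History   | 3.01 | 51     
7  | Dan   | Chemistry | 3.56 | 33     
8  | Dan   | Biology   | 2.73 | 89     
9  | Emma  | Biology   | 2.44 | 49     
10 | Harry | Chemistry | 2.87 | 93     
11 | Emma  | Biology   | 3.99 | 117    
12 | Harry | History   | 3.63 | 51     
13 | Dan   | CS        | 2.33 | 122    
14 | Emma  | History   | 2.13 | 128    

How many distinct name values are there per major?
SELECT major, COUNT(DISTINCT name)
FROM students
GROUP BY major

Result:
  Biology: 3 distinct
  CS: 1 distinct
  Chemistry: 3 distinct
  History: 2 distinct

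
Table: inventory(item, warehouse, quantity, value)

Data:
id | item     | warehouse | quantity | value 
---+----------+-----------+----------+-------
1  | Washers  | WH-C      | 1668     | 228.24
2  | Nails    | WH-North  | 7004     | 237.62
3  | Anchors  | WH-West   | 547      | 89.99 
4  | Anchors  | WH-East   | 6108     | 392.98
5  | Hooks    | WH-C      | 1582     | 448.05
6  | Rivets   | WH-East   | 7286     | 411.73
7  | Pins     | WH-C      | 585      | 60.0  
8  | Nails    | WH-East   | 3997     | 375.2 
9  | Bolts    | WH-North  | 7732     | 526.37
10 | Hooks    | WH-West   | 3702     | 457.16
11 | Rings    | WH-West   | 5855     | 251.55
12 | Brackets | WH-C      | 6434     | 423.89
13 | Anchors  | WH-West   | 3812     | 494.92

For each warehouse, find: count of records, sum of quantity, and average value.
SELECT warehouse,
       COUNT(*) as cnt,
       SUM(quantity) as total_quantity,
       AVG(value) as avg_value
FROM inventory
GROUP BY warehouse

Result:
  WH-C: 4 records, 10269 total quantity, 290.05 avg value
  WH-East: 3 records, 17391 total quantity, 393.30 avg value
  WH-North: 2 records, 14736 total quantity, 382.00 avg value
  WH-West: 4 records, 13916 total quantity, 323.41 avg value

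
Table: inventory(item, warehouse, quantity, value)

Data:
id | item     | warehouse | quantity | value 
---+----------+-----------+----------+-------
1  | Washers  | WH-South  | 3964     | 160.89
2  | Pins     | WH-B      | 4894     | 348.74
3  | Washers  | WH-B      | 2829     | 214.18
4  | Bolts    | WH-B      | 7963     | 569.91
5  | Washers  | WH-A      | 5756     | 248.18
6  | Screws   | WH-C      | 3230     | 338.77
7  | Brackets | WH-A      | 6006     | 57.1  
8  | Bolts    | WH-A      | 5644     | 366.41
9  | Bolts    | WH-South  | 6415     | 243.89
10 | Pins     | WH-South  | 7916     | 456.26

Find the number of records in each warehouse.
SELECT warehouse, COUNT(*) as count
FROM inventory
GROUP BY warehouse

Result:
  WH-A: 3
  WH-B: 3
  WH-C: 1
  WH-South: 3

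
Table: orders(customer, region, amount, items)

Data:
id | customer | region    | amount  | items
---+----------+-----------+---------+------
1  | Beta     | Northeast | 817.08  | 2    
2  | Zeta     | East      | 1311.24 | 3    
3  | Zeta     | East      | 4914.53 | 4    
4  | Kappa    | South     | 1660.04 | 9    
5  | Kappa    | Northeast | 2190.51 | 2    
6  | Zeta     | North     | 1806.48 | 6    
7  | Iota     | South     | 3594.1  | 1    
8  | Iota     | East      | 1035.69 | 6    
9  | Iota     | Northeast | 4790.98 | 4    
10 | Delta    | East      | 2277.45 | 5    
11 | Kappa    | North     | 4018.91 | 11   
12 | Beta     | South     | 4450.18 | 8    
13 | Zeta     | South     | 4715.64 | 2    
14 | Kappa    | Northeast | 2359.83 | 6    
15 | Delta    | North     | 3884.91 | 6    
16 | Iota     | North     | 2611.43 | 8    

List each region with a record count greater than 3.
SELECT region, COUNT(*) as cnt
FROM orders
GROUP BY region
HAVING COUNT(*) > 3

Result:
  East: 4
  North: 4
  Northeast: 4
  South: 4

Note: HAVING filters groups after aggregation, WHERE filters rows before.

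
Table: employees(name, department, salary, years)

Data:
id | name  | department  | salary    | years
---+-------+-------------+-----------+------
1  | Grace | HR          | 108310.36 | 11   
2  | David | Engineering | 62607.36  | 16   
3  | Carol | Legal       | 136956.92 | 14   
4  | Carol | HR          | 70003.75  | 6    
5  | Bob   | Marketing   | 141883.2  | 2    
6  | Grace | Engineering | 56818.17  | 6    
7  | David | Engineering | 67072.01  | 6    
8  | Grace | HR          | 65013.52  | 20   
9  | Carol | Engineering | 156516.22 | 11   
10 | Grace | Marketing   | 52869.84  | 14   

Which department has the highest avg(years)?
SELECT department, AVG(years) as val
FROM employees
GROUP BY department
ORDER BY val DESC
LIMIT 1

Result: Legal with avg(years) = 14.00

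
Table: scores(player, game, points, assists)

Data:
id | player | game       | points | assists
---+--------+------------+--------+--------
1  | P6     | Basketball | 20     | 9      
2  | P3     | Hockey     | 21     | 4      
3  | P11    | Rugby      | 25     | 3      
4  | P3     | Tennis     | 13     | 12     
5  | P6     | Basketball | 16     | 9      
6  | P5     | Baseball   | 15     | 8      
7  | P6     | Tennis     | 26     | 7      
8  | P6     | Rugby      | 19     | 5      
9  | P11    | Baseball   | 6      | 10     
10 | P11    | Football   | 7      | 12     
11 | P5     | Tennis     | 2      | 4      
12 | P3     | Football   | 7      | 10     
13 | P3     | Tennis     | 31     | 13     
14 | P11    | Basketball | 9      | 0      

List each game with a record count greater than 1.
SELECT game, COUNT(*) as cnt
FROM scores
GROUP BY game
HAVING COUNT(*) > 1

Result:
  Baseball: 2
  Basketball: 3
  Football: 2
  Rugby: 2
  Tennis: 4

Note: HAVING filters groups after aggregation, WHERE filters rows before.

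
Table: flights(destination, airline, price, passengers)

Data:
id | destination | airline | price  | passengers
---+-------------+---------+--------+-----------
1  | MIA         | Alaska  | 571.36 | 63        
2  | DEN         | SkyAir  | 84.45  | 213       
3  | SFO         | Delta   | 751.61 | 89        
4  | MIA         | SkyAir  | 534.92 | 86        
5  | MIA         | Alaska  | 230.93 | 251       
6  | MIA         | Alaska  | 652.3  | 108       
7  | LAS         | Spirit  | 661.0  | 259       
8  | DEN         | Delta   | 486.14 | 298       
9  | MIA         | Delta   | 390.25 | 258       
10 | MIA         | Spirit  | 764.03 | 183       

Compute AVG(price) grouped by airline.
SELECT airline, AVG(price) as result
FROM flights
GROUP BY airline

Result:
  Alaska: 484.86
  Delta: 542.67
  SkyAir: 309.69
  Spirit: 712.52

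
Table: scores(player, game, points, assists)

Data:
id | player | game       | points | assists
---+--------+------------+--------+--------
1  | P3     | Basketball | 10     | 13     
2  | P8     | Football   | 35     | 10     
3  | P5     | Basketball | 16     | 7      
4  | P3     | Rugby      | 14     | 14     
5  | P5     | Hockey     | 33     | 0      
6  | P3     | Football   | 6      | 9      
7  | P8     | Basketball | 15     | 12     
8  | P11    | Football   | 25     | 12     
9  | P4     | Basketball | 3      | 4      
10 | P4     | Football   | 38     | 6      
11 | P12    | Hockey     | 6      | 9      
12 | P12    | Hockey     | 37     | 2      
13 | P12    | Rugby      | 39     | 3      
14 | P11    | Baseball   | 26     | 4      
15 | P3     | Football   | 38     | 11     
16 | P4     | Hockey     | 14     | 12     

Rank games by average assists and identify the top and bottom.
SELECT game, AVG(assists)
FROM scores
GROUP BY game
ORDER BY AVG(assists)

All groups:
  Baseball: 4.00
  Hockey: 5.75
  Rugby: 8.50
  Basketball: 9.00
  Football: 9.60

Highest: Football (9.60)
Lowest: Baseball (4.00)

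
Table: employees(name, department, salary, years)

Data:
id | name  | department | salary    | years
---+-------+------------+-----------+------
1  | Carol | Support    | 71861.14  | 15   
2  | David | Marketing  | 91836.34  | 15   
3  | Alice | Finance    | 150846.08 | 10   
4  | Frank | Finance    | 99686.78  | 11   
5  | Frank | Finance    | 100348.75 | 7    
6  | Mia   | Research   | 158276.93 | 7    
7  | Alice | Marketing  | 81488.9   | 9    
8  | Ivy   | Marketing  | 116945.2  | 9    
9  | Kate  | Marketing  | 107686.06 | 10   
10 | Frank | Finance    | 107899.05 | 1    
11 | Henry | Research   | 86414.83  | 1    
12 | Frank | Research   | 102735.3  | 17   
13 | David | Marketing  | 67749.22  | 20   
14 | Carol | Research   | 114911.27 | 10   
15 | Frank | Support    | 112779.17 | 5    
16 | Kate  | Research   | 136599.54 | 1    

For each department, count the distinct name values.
SELECT department, COUNT(DISTINCT name)
FROM employees
GROUP BY department

Result:
  Finance: 2 distinct
  Marketing: 4 distinct
  Research: 5 distinct
  Support: 2 distinct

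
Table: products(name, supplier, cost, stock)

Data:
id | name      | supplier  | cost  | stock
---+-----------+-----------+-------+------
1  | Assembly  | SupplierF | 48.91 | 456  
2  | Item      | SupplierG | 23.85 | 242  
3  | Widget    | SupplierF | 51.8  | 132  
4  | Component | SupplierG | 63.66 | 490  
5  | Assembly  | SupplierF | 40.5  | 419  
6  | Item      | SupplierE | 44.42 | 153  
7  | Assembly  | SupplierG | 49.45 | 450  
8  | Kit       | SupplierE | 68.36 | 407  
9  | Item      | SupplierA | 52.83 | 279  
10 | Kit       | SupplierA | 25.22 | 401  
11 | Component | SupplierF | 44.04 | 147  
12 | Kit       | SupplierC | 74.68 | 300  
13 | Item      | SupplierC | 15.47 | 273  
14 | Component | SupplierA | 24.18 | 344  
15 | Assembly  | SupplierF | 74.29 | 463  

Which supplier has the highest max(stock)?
SELECT supplier, MAX(stock) as val
FROM products
GROUP BY supplier
ORDER BY val DESC
LIMIT 1

Result: SupplierG with max(stock) = 490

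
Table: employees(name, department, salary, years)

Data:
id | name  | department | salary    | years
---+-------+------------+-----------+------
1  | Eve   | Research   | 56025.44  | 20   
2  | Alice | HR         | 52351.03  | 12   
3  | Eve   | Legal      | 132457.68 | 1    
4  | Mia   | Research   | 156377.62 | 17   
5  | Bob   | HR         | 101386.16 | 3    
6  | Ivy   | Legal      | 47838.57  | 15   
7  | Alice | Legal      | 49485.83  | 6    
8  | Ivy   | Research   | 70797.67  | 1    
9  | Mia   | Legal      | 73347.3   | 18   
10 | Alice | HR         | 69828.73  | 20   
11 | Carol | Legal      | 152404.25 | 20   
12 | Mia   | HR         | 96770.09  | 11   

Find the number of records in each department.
SELECT department, COUNT(*) as count
FROM employees
GROUP BY department

Result:
  HR: 4
  Legal: 5
  Research: 3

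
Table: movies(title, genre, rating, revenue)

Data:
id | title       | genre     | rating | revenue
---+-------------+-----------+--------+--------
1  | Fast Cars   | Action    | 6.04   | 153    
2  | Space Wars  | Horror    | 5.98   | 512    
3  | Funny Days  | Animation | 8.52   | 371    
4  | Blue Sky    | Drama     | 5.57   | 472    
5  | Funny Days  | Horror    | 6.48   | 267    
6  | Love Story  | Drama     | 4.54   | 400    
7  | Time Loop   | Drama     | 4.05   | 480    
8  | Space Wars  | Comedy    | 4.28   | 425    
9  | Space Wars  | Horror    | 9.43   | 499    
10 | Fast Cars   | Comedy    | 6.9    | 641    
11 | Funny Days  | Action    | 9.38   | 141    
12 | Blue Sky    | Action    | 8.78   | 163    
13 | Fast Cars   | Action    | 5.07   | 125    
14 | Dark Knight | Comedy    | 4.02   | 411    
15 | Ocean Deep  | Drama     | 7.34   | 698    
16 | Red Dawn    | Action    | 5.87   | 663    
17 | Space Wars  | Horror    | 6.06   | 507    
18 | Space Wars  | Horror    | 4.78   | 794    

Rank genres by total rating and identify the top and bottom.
SELECT genre, SUM(rating)
FROM movies
GROUP BY genre
ORDER BY SUM(rating)

All groups:
  Animation: 8.52
  Comedy: 15.20
  Drama: 21.50
  Horror: 32.73
  Action: 35.14

Highest: Action (35.14)
Lowest: Animation (8.52)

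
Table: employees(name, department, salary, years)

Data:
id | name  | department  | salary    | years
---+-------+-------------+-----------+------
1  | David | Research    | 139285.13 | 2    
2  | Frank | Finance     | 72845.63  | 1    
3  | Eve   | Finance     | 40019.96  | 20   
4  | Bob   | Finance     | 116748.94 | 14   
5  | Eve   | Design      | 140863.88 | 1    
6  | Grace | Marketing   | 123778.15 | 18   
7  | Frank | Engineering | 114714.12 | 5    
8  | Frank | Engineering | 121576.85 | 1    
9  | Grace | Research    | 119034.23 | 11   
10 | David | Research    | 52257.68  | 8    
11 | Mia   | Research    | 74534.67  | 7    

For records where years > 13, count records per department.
SELECT department, COUNT(*)
FROM employees
WHERE years > 13
GROUP BY department

Note: WHERE filters rows before grouping.

Result:
  Finance: 2
  Marketing: 1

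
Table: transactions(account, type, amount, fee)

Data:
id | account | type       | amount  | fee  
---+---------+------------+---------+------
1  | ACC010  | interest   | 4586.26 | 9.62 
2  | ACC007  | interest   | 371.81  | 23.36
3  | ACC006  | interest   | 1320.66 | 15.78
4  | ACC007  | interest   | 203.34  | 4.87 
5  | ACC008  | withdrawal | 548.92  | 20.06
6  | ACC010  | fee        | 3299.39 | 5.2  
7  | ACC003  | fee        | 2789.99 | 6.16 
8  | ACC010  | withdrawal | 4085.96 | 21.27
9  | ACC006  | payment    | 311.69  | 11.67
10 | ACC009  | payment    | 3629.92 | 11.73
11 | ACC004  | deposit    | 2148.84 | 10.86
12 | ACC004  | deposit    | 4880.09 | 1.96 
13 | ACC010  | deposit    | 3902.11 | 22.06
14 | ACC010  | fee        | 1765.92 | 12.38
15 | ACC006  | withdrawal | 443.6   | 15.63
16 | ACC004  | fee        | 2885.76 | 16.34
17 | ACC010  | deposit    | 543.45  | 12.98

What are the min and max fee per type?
SELECT type, MIN(fee), MAX(fee)
FROM transactions
GROUP BY type

Result:
  deposit: min=1.96, max=22.06
  fee: min=5.20, max=16.34
  interest: min=4.87, max=23.36
  payment: min=11.67, max=11.73
  withdrawal: min=15.63, max=21.27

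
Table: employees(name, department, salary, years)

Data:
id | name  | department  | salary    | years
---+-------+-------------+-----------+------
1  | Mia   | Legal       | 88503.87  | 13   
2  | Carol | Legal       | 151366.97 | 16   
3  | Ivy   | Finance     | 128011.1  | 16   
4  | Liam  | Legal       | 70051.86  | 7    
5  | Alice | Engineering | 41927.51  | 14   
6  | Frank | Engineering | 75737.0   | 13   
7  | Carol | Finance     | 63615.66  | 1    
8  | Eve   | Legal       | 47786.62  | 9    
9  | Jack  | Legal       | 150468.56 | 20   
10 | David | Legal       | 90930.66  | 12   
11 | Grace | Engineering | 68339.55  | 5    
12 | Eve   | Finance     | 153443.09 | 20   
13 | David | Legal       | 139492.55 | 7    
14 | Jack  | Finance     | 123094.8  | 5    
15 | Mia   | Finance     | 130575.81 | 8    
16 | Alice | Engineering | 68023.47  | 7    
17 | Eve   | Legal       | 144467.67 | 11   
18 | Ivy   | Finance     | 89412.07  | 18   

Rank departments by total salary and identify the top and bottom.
SELECT department, SUM(salary)
FROM employees
GROUP BY department
ORDER BY SUM(salary)

All groups:
  Engineering: 254027.53
  Finance: 688152.53
  Legal: 883068.76

Highest: Legal (883068.76)
Lowest: Engineering (254027.53)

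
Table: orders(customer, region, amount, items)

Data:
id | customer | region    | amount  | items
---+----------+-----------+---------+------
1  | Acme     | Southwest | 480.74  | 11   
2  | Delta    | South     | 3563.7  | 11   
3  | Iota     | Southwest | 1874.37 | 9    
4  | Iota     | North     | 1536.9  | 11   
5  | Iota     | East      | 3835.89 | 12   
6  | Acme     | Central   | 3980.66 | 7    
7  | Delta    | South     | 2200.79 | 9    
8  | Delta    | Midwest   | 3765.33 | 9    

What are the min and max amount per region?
SELECT region, MIN(amount), MAX(amount)
FROM orders
GROUP BY region

Result:
  Central: min=3980.66, max=3980.66
  East: min=3835.89, max=3835.89
  Midwest: min=3765.33, max=3765.33
  North: min=1536.90, max=1536.90
  South: min=2200.79, max=3563.70
  Southwest: min=480.74, max=1874.37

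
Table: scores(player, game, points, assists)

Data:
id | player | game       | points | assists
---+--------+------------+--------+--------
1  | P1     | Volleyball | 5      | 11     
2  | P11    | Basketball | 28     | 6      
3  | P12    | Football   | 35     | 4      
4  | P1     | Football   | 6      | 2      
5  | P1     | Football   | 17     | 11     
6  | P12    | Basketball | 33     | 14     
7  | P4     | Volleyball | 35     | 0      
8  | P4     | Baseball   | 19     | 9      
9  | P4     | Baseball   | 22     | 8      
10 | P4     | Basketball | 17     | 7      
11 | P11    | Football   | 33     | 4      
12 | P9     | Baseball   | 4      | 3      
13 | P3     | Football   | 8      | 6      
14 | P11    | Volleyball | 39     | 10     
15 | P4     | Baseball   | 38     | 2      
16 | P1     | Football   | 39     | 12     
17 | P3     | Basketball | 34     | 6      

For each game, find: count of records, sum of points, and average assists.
SELECT game,
       COUNT(*) as cnt,
       SUM(points) as total_points,
       AVG(assists) as avg_assists
FROM scores
GROUP BY game

Result:
  Baseball: 4 records, 83 total points, 5.50 avg assists
  Basketball: 4 records, 112 total points, 8.25 avg assists
  Football: 6 records, 138 total points, 6.50 avg assists
  Volleyball: 3 records, 79 total points, 7.00 avg assists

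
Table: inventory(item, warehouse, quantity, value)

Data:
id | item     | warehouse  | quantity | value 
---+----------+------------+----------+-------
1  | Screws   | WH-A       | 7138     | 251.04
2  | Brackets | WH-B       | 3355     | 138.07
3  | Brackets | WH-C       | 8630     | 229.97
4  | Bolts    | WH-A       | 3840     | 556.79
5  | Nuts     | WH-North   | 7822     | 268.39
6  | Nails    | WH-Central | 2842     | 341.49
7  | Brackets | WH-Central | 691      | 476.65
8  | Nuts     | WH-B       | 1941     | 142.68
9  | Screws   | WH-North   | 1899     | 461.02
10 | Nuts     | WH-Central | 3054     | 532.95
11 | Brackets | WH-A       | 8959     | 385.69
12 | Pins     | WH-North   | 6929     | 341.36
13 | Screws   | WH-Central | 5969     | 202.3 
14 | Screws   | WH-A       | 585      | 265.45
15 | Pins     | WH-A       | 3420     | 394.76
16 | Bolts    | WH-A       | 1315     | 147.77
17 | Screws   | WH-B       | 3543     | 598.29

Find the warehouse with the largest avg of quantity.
SELECT warehouse, AVG(quantity) as val
FROM inventory
GROUP BY warehouse
ORDER BY val DESC
LIMIT 1

Result: WH-C with avg(quantity) = 8630.00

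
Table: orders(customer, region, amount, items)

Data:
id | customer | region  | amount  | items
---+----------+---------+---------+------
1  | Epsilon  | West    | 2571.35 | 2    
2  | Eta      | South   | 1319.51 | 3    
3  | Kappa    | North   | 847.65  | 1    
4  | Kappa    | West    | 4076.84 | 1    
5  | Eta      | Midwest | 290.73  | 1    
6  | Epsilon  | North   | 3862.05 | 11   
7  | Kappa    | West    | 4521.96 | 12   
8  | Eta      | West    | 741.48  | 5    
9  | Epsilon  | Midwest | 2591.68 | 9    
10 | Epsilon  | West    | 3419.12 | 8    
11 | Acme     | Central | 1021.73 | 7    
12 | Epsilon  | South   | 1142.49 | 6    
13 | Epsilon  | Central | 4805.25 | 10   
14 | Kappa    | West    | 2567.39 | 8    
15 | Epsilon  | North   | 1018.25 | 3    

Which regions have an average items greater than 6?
SELECT region, AVG(items)
FROM orders
GROUP BY region
HAVING AVG(items) > 6

Result:
  Central: avg=8.50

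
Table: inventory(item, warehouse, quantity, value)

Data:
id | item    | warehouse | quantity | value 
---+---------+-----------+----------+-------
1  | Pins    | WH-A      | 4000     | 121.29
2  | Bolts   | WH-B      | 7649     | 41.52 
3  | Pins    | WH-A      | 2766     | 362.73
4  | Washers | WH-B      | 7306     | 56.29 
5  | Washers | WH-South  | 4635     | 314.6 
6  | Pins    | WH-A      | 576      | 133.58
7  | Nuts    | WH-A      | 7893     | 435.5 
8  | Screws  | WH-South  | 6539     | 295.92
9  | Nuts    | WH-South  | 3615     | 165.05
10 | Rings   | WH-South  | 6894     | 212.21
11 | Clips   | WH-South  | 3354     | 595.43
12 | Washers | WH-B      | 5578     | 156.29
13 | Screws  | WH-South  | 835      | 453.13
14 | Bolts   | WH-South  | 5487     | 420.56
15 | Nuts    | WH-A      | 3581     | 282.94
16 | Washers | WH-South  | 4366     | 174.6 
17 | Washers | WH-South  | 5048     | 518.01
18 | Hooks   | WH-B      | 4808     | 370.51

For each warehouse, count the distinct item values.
SELECT warehouse, COUNT(DISTINCT item)
FROM inventory
GROUP BY warehouse

Result:
  WH-A: 2 distinct
  WH-B: 3 distinct
  WH-South: 6 distinct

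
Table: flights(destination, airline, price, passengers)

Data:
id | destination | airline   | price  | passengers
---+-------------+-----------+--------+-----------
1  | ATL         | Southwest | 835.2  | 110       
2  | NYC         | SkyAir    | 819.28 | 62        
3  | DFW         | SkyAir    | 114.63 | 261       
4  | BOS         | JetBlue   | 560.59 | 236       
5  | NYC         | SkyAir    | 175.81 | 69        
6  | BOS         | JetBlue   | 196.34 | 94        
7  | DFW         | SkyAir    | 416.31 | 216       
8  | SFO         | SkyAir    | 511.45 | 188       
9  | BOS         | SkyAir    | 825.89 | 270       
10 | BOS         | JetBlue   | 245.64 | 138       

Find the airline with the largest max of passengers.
SELECT airline, MAX(passengers) as val
FROM flights
GROUP BY airline
ORDER BY val DESC
LIMIT 1

Result: SkyAir with max(passengers) = 270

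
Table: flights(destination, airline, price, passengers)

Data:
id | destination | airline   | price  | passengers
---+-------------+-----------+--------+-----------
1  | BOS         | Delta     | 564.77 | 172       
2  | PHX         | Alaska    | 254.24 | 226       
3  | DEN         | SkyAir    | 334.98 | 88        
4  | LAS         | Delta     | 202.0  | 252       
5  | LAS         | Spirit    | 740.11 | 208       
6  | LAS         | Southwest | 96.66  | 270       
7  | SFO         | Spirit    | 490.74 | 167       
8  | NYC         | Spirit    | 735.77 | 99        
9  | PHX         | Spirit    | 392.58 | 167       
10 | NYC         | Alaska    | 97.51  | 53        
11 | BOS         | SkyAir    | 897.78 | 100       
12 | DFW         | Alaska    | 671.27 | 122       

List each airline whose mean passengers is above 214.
SELECT airline, AVG(passengers)
FROM flights
GROUP BY airline
HAVING AVG(passengers) > 214

Result:
  Southwest: avg=270.00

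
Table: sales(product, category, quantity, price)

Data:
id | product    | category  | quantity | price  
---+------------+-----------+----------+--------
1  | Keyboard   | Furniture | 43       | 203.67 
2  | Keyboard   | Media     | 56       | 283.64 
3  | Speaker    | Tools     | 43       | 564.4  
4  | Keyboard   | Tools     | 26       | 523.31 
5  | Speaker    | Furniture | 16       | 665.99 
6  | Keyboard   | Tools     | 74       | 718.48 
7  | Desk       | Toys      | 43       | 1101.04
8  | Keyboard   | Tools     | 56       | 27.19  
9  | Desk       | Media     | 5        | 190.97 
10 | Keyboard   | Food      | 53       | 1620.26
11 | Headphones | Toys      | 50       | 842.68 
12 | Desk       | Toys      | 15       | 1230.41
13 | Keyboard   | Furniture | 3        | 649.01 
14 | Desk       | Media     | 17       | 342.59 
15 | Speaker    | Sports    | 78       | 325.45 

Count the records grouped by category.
SELECT category, COUNT(*) as count
FROM sales
GROUP BY category

Result:
  Food: 1
  Furniture: 3
  Media: 3
  Sports: 1
  Tools: 4
  Toys: 3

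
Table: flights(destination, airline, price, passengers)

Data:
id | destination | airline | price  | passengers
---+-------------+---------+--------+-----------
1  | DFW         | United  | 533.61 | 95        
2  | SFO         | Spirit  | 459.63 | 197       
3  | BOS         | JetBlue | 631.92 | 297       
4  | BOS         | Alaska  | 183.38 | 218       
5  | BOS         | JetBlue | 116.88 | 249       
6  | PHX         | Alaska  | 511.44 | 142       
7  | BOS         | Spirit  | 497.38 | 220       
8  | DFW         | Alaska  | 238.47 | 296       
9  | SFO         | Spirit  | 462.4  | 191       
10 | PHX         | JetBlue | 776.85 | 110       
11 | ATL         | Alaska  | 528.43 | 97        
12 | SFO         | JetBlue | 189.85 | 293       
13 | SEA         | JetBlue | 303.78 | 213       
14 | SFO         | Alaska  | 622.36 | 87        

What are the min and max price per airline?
SELECT airline, MIN(price), MAX(price)
FROM flights
GROUP BY airline

Result:
  Alaska: min=183.38, max=622.36
  JetBlue: min=116.88, max=776.85
  Spirit: min=459.63, max=497.38
  United: min=533.61, max=533.61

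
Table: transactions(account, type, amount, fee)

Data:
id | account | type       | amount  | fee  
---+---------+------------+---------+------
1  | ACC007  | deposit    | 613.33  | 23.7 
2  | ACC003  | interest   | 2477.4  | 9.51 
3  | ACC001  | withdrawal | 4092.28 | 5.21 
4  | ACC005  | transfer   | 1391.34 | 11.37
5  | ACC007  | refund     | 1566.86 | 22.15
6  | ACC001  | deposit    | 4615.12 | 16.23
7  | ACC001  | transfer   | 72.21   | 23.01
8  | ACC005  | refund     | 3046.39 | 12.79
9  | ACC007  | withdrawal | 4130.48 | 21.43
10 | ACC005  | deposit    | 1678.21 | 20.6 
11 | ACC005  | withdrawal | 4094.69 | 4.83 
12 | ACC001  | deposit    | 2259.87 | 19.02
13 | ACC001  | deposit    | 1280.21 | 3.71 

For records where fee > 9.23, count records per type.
SELECT type, COUNT(*)
FROM transactions
WHERE fee > 9.23
GROUP BY type

Note: WHERE filters rows before grouping.

Result:
  deposit: 4
  interest: 1
  refund: 2
  transfer: 2
  withdrawal: 1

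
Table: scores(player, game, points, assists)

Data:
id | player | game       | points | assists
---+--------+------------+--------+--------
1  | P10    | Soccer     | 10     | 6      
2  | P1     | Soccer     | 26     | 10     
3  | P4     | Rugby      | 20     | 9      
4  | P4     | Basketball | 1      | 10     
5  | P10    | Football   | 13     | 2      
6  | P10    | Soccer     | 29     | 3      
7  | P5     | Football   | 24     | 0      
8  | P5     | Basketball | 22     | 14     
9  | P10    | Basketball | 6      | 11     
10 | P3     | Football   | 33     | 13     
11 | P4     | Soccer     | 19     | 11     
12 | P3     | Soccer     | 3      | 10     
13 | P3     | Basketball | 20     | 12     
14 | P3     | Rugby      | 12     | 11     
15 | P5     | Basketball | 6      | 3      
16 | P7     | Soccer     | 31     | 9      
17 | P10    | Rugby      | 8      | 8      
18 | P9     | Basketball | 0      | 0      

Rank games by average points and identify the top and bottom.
SELECT game, AVG(points)
FROM scores
GROUP BY game
ORDER BY AVG(points)

All groups:
  Basketball: 9.17
  Rugby: 13.33
  Soccer: 19.67
  Football: 23.33

Highest: Football (23.33)
Lowest: Basketball (9.17)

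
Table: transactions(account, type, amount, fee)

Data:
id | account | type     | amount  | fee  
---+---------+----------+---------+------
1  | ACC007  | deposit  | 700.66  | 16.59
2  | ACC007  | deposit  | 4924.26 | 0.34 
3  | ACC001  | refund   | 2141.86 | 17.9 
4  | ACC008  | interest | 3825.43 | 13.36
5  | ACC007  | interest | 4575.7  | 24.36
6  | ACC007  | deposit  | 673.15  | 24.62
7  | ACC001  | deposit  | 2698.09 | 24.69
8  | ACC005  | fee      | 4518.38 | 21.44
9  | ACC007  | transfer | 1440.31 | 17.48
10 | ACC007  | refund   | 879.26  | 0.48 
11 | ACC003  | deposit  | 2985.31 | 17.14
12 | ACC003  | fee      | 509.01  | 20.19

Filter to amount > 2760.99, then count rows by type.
SELECT type, COUNT(*)
FROM transactions
WHERE amount > 2760.99
GROUP BY type

Note: WHERE filters rows before grouping.

Result:
  deposit: 2
  fee: 1
  interest: 2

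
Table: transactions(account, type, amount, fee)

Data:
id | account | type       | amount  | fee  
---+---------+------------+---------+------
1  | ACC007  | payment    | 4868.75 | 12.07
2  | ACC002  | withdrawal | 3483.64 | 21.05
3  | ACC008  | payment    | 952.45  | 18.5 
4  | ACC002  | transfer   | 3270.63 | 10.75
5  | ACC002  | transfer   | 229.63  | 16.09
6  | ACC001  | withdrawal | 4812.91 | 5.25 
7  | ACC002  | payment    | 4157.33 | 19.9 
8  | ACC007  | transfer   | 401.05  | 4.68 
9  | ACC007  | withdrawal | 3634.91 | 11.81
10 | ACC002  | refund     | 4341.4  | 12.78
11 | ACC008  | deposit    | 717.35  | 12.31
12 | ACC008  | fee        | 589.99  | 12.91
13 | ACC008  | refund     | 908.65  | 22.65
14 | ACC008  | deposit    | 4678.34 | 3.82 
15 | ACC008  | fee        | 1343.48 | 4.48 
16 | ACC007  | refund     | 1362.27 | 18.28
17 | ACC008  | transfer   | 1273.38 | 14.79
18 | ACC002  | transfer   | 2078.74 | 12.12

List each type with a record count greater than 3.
SELECT type, COUNT(*) as cnt
FROM transactions
GROUP BY type
HAVING COUNT(*) > 3

Result:
  transfer: 5

Note: HAVING filters groups after aggregation, WHERE filters rows before.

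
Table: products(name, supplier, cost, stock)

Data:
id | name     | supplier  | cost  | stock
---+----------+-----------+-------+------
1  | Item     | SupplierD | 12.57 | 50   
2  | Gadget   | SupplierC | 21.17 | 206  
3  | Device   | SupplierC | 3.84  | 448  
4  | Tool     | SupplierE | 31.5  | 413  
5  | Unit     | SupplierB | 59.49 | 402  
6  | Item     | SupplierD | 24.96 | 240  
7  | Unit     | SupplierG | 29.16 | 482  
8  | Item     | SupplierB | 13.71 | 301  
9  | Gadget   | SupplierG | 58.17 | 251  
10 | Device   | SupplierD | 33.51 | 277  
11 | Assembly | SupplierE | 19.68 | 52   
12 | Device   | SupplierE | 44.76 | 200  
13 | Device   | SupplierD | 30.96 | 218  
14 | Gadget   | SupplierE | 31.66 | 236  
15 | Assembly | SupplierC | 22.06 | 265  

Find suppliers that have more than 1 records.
SELECT supplier, COUNT(*) as cnt
FROM products
GROUP BY supplier
HAVING COUNT(*) > 1

Result:
  SupplierB: 2
  SupplierC: 3
  SupplierD: 4
  SupplierE: 4
  SupplierG: 2

Note: HAVING filters groups after aggregation, WHERE filters rows before.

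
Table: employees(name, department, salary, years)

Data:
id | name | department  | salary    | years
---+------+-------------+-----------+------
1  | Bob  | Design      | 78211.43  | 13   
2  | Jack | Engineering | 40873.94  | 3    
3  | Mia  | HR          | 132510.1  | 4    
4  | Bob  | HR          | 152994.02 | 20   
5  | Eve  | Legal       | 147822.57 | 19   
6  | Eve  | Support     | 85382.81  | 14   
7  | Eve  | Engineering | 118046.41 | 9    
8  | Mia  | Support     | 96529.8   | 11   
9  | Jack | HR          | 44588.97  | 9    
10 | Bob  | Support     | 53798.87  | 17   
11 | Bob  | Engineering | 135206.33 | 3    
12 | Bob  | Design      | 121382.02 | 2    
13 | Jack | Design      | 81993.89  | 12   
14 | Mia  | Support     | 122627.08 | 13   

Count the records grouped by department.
SELECT department, COUNT(*) as count
FROM employees
GROUP BY department

Result:
  Design: 3
  Engineering: 3
  HR: 3
  Legal: 1
  Support: 4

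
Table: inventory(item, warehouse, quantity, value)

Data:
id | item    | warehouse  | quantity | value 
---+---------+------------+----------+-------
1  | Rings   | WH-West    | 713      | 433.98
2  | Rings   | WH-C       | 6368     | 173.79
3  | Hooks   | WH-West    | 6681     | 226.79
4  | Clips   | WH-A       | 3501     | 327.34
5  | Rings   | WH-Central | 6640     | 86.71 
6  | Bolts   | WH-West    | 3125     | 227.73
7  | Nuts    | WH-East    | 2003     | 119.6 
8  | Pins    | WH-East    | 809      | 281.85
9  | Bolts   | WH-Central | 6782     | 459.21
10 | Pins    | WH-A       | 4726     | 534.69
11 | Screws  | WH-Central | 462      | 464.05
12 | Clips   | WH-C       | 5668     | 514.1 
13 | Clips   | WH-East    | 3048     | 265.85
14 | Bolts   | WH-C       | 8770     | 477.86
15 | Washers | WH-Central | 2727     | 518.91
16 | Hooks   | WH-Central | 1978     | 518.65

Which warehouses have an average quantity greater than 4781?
SELECT warehouse, AVG(quantity)
FROM inventory
GROUP BY warehouse
HAVING AVG(quantity) > 4781

Result:
  WH-C: avg=6935.33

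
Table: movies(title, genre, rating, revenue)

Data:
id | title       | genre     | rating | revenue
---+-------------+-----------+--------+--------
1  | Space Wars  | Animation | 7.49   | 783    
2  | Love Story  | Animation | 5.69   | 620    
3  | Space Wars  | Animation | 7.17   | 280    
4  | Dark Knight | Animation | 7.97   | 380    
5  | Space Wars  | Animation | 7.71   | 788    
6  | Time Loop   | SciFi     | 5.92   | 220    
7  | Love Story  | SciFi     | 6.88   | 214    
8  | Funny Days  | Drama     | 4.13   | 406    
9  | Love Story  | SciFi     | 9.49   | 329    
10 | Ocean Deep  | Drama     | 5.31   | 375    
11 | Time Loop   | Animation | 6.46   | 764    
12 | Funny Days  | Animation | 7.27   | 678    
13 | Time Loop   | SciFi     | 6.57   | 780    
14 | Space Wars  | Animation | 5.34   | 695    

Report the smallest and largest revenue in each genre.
SELECT genre, MIN(revenue), MAX(revenue)
FROM movies
GROUP BY genre

Result:
  Animation: min=280, max=788
  Drama: min=375, max=406
  SciFi: min=214, max=780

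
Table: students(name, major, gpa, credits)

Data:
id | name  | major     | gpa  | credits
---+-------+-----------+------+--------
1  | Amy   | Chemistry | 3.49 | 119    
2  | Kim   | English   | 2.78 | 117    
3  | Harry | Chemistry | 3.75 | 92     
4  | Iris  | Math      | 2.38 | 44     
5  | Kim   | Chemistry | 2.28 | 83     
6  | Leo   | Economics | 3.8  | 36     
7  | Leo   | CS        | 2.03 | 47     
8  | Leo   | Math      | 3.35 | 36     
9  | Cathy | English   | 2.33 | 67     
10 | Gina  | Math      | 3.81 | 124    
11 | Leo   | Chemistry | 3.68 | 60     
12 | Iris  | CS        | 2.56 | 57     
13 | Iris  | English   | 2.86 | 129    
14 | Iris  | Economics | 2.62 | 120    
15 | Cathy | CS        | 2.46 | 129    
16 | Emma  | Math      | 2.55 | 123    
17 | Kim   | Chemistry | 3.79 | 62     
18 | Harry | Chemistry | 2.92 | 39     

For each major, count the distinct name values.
SELECT major, COUNT(DISTINCT name)
FROM students
GROUP BY major

Result:
  CS: 3 distinct
  Chemistry: 4 distinct
  Economics: 2 distinct
  English: 3 distinct
  Math: 4 distinct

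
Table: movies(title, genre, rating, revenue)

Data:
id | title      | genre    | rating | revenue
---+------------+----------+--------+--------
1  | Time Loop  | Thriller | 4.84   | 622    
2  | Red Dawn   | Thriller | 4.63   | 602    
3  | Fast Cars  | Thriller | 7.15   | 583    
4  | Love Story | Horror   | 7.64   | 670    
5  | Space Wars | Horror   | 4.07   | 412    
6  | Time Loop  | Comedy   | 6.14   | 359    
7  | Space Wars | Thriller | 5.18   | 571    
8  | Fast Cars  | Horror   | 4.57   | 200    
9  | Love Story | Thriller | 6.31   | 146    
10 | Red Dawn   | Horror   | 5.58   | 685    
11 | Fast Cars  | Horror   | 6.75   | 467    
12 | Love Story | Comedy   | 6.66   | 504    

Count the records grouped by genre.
SELECT genre, COUNT(*) as count
FROM movies
GROUP BY genre

Result:
  Comedy: 2
  Horror: 5
  Thriller: 5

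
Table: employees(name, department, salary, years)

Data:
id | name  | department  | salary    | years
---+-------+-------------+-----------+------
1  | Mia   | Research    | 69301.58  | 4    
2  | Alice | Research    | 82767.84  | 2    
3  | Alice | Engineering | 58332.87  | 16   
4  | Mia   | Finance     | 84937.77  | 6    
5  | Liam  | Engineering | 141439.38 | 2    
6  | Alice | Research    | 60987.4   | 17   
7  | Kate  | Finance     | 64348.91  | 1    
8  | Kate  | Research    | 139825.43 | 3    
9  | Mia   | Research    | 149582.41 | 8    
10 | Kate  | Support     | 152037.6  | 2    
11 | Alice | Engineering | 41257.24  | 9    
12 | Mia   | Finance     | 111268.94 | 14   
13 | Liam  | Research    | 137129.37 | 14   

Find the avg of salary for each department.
SELECT department, AVG(salary) as result
FROM employees
GROUP BY department

Result:
  Engineering: 80343.16
  Finance: 86851.87
  Research: 106599.01
  Support: 152037.60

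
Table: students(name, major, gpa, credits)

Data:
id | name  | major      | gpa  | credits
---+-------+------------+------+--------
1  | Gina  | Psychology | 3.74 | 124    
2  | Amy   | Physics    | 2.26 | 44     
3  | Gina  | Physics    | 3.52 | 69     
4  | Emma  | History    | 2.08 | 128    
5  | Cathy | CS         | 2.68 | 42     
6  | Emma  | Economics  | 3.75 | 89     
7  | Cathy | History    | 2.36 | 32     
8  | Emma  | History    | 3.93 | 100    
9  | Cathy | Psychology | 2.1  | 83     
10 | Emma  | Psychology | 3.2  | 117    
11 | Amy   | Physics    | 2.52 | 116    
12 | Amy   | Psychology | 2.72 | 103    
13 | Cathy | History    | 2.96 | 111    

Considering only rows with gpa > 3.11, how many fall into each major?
SELECT major, COUNT(*)
FROM students
WHERE gpa > 3.11
GROUP BY major

Note: WHERE filters rows before grouping.

Result:
  Economics: 1
  History: 1
  Physics: 1
  Psychology: 2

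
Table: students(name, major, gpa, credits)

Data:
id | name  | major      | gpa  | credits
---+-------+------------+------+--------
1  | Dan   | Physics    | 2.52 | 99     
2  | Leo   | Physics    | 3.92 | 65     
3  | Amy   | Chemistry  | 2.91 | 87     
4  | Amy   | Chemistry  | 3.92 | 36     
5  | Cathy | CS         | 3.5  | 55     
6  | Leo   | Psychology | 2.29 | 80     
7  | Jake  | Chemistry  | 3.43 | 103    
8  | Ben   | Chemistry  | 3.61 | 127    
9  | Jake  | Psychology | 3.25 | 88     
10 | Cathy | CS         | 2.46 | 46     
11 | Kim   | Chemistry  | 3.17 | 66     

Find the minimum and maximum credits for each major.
SELECT major, MIN(credits), MAX(credits)
FROM students
GROUP BY major

Result:
  CS: min=46, max=55
  Chemistry: min=36, max=127
  Physics: min=65, max=99
  Psychology: min=80, max=88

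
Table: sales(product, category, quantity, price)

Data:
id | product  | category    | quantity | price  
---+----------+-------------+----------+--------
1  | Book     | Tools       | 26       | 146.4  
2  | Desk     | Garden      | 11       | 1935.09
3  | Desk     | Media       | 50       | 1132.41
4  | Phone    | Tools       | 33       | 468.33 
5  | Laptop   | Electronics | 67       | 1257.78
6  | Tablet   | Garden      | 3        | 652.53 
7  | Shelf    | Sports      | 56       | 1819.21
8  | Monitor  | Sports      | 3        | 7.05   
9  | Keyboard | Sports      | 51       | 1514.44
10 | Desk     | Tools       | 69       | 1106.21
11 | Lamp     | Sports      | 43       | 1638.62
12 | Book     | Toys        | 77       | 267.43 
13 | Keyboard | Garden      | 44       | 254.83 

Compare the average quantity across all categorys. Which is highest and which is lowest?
SELECT category, AVG(quantity)
FROM sales
GROUP BY category
ORDER BY AVG(quantity)

All groups:
  Garden: 19.33
  Sports: 38.25
  Tools: 42.67
  Media: 50.00
  Electronics: 67.00
  Toys: 77.00

Highest: Toys (77.00)
Lowest: Garden (19.33)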